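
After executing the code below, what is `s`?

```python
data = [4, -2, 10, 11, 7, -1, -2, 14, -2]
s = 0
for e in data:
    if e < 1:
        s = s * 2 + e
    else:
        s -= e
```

-342

e=4: not <1, s = 0-4 = -4
e=-2: <1, s = (-4)*2+(-2) = -10
e=10: not <1, s = (-10)-10 = -20
e=11: not <1, s = (-20)-11 = -31
e=7: not <1, s = (-31)-7 = -38
e=-1: <1, s = (-38)*2+(-1) = -77
e=-2: <1, s = (-77)*2+(-2) = -156
e=14: not <1, s = (-156)-14 = -170
e=-2: <1, s = (-170)*2+(-2) = -342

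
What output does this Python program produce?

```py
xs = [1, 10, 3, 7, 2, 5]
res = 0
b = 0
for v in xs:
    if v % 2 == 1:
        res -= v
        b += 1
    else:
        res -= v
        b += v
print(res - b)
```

v=1: odd, res = 0-1 = -1; b=1
v=10: not odd, res = (-1)-10 = -11; b=11
v=3: odd, res = (-11)-3 = -14; b=12
v=7: odd, res = (-14)-7 = -21; b=13
v=2: not odd, res = (-21)-2 = -23; b=15
v=5: odd, res = (-23)-5 = -28; b=16
res-b = (-28)-16 = -44

-44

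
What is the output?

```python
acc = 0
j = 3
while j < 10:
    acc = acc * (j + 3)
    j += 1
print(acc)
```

0

j=3: acc = 0*6 = 0
j=4: acc = 0*7 = 0
j=5: acc = 0*8 = 0
j=6: acc = 0*9 = 0
j=7: acc = 0*10 = 0
j=8: acc = 0*11 = 0
j=9: acc = 0*12 = 0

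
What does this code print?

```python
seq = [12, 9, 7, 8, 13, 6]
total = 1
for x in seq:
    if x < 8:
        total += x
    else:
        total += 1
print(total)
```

18

x=12: not <8, total = 1+1 = 2
x=9: not <8, total = 2+1 = 3
x=7: <8, total = 3+7 = 10
x=8: not <8, total = 10+1 = 11
x=13: not <8, total = 11+1 = 12
x=6: <8, total = 12+6 = 18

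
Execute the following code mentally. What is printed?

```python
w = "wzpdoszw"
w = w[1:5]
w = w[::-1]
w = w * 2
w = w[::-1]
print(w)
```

slice [1:5] → 'zpdo'
reverse → 'odpz'
repeat ×2 → 'odpzodpz'
reverse → 'zpdozpdo'

zpdozpdo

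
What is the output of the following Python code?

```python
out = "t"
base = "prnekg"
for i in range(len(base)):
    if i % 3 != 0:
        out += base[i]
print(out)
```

i=0: skip
i=1: add 'r' → 'tr'
i=2: add 'n' → 'trn'
i=3: skip
i=4: add 'k' → 'trnk'
i=5: add 'g' → 'trnkg'

trnkg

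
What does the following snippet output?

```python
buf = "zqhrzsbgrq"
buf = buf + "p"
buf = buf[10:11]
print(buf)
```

+ 'p' → 'zqhrzsbgrqp'
slice [10:11] → 'p'

p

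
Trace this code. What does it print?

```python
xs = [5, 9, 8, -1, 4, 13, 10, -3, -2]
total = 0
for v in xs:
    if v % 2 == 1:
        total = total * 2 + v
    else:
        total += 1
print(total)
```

v=5: odd, total = 0*2+5 = 5
v=9: odd, total = 5*2+9 = 19
v=8: not odd, total = 19+1 = 20
v=-1: odd, total = 20*2+(-1) = 39
v=4: not odd, total = 39+1 = 40
v=13: odd, total = 40*2+13 = 93
v=10: not odd, total = 93+1 = 94
v=-3: odd, total = 94*2+(-3) = 185
v=-2: not odd, total = 185+1 = 186

186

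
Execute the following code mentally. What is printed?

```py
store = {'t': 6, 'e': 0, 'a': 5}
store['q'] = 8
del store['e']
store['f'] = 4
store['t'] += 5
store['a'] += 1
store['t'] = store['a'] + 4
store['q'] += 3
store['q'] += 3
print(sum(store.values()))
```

34

store['q'] = 8 → {'t': 6, 'e': 0, 'a': 5, 'q': 8}
del 'e' → {'t': 6, 'a': 5, 'q': 8}
store['f'] = 4 → {'t': 6, 'a': 5, 'q': 8, 'f': 4}
store['t'] = 6+5 = 11 → {'t': 11, 'a': 5, 'q': 8, 'f': 4}
store['a'] = 5+1 = 6 → {'t': 11, 'a': 6, 'q': 8, 'f': 4}
store['t'] = store['a']+4 = 10 → {'t': 10, 'a': 6, 'q': 8, 'f': 4}
store['q'] = 8+3 = 11 → {'t': 10, 'a': 6, 'q': 11, 'f': 4}
store['q'] = 11+3 = 14 → {'t': 10, 'a': 6, 'q': 14, 'f': 4}
sum of values = 34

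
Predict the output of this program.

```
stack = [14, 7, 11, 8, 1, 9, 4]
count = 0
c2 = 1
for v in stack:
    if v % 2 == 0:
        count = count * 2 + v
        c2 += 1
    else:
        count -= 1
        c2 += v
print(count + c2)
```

96

v=14: even, count = 0*2+14 = 14; c2=2
v=7: not even, count = 14-1 = 13; c2=9
v=11: not even, count = 13-1 = 12; c2=20
v=8: even, count = 12*2+8 = 32; c2=21
v=1: not even, count = 32-1 = 31; c2=22
v=9: not even, count = 31-1 = 30; c2=31
v=4: even, count = 30*2+4 = 64; c2=32
count+c2 = 64+32 = 96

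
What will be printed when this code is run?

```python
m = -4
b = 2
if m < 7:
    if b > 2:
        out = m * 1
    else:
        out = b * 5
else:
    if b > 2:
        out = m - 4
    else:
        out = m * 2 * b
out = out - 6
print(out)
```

4

m=-4, b=2
m < 7 is True; b > 2 is False
→ out = b * 5 = 10
out = 10-6 = 4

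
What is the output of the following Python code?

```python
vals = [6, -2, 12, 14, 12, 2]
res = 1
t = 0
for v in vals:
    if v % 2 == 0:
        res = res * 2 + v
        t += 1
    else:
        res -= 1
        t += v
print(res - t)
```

396

v=6: even, res = 1*2+6 = 8; t=1
v=-2: even, res = 8*2+(-2) = 14; t=2
v=12: even, res = 14*2+12 = 40; t=3
v=14: even, res = 40*2+14 = 94; t=4
v=12: even, res = 94*2+12 = 200; t=5
v=2: even, res = 200*2+2 = 402; t=6
res-t = 402-6 = 396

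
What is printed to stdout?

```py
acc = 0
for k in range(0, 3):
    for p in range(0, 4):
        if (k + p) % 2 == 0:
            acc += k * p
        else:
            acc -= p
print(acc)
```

k=0,p=0: even sum, acc = 0+0 = 0
k=0,p=1: odd sum, acc = 0-1 = -1
k=0,p=2: even sum, acc = (-1)+0 = -1
k=0,p=3: odd sum, acc = (-1)-3 = -4
k=1,p=0: odd sum, acc = (-4)-0 = -4
k=1,p=1: even sum, acc = (-4)+1 = -3
k=1,p=2: odd sum, acc = (-3)-2 = -5
k=1,p=3: even sum, acc = (-5)+3 = -2
k=2,p=0: even sum, acc = (-2)+0 = -2
k=2,p=1: odd sum, acc = (-2)-1 = -3
k=2,p=2: even sum, acc = (-3)+4 = 1
k=2,p=3: odd sum, acc = 1-3 = -2

-2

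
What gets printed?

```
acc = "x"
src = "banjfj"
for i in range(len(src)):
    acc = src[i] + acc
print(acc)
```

jfjnabx

i=0: prepend 'b' → 'bx'
i=1: prepend 'a' → 'abx'
i=2: prepend 'n' → 'nabx'
i=3: prepend 'j' → 'jnabx'
i=4: prepend 'f' → 'fjnabx'
i=5: prepend 'j' → 'jfjnabx'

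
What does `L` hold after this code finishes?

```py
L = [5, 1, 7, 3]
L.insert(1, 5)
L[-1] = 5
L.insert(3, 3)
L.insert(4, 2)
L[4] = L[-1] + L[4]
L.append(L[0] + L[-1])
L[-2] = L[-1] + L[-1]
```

insert 5 at 1 → [5, 5, 1, 7, 3]
L[-1] = 5 → [5, 5, 1, 7, 5]
insert 3 at 3 → [5, 5, 1, 3, 7, 5]
insert 2 at 4 → [5, 5, 1, 3, 2, 7, 5]
L[4] = L[-1]+L[4] = 5+2 = 7 → [5, 5, 1, 3, 7, 7, 5]
append L[0]+L[-1] = 5+5 = 10 → [5, 5, 1, 3, 7, 7, 5, 10]
L[-2] = L[-1]+L[-1] = 10+10 = 20 → [5, 5, 1, 3, 7, 7, 20, 10]

[5, 5, 1, 3, 7, 7, 20, 10]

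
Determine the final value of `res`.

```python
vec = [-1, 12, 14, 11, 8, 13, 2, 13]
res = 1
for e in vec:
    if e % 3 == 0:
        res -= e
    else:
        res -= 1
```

e=-1: not %3==0, res = 1-1 = 0
e=12: %3==0, res = 0-12 = -12
e=14: not %3==0, res = (-12)-1 = -13
e=11: not %3==0, res = (-13)-1 = -14
e=8: not %3==0, res = (-14)-1 = -15
e=13: not %3==0, res = (-15)-1 = -16
e=2: not %3==0, res = (-16)-1 = -17
e=13: not %3==0, res = (-17)-1 = -18

-18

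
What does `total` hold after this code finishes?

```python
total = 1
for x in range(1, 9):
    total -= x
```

x=1: total = 1-1 = 0
x=2: total = 0-2 = -2
x=3: total = (-2)-3 = -5
x=4: total = (-5)-4 = -9
x=5: total = (-9)-5 = -14
x=6: total = (-14)-6 = -20
x=7: total = (-20)-7 = -27
x=8: total = (-27)-8 = -35

-35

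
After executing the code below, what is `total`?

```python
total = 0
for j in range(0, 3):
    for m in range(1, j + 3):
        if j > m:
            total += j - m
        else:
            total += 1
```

j=0,m=1: not 0>1, total = 0+1 = 1
j=0,m=2: not 0>2, total = 1+1 = 2
j=1,m=1: not 1>1, total = 2+1 = 3
j=1,m=2: not 1>2, total = 3+1 = 4
j=1,m=3: not 1>3, total = 4+1 = 5
j=2,m=1: 2>1, total = 5+1 = 6
j=2,m=2: not 2>2, total = 6+1 = 7
j=2,m=3: not 2>3, total = 7+1 = 8
j=2,m=4: not 2>4, total = 8+1 = 9

9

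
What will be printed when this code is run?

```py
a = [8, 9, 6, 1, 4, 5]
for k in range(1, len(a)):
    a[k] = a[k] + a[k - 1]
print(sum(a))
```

k=1: a[1] = 9+8 = 17 → [8, 17, 6, 1, 4, 5]
k=2: a[2] = 6+17 = 23 → [8, 17, 23, 1, 4, 5]
k=3: a[3] = 1+23 = 24 → [8, 17, 23, 24, 4, 5]
k=4: a[4] = 4+24 = 28 → [8, 17, 23, 24, 28, 5]
k=5: a[5] = 5+28 = 33 → [8, 17, 23, 24, 28, 33]
sum = 133

133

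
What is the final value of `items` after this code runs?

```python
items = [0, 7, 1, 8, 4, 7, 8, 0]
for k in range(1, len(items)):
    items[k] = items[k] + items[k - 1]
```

[0, 7, 8, 16, 20, 27, 35, 35]

k=1: items[1] = 7+0 = 7 → [0, 7, 1, 8, 4, 7, 8, 0]
k=2: items[2] = 1+7 = 8 → [0, 7, 8, 8, 4, 7, 8, 0]
k=3: items[3] = 8+8 = 16 → [0, 7, 8, 16, 4, 7, 8, 0]
k=4: items[4] = 4+16 = 20 → [0, 7, 8, 16, 20, 7, 8, 0]
k=5: items[5] = 7+20 = 27 → [0, 7, 8, 16, 20, 27, 8, 0]
k=6: items[6] = 8+27 = 35 → [0, 7, 8, 16, 20, 27, 35, 0]
k=7: items[7] = 0+35 = 35 → [0, 7, 8, 16, 20, 27, 35, 35]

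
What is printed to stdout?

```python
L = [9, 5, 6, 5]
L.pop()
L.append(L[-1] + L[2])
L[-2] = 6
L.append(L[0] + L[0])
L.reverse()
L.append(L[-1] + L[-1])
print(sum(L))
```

68

pop() removes 5 → [9, 5, 6]
append L[-1]+L[2] = 6+6 = 12 → [9, 5, 6, 12]
L[-2] = 6 → [9, 5, 6, 12]
append L[0]+L[0] = 9+9 = 18 → [9, 5, 6, 12, 18]
reverse → [18, 12, 6, 5, 9]
append L[-1]+L[-1] = 9+9 = 18 → [18, 12, 6, 5, 9, 18]
sum = 68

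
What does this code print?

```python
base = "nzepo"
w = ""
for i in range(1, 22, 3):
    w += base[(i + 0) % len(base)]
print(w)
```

zoenpzo

i=1: add base[1]='z' → 'z'
i=4: add base[4]='o' → 'zo'
i=7: add base[2]='e' → 'zoe'
i=10: add base[0]='n' → 'zoen'
i=13: add base[3]='p' → 'zoenp'
i=16: add base[1]='z' → 'zoenpz'
i=19: add base[4]='o' → 'zoenpzo'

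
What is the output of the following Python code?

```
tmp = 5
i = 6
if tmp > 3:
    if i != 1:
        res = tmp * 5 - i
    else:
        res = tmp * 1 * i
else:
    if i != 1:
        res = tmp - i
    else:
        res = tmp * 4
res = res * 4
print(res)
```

76

tmp=5, i=6
tmp > 3 is True; i != 1 is True
→ res = tmp * 5 - i = 19
res = 19*4 = 76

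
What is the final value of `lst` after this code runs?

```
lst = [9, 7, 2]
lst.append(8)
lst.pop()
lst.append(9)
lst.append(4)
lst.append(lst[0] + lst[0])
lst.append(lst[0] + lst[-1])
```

[9, 7, 2, 9, 4, 18, 27]

append 8 → [9, 7, 2, 8]
pop() removes 8 → [9, 7, 2]
append 9 → [9, 7, 2, 9]
append 4 → [9, 7, 2, 9, 4]
append lst[0]+lst[0] = 9+9 = 18 → [9, 7, 2, 9, 4, 18]
append lst[0]+lst[-1] = 9+18 = 27 → [9, 7, 2, 9, 4, 18, 27]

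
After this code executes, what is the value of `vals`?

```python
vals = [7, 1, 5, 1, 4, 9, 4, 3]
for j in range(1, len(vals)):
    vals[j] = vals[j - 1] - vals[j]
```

j=1: vals[1] = 7-1 = 6 → [7, 6, 5, 1, 4, 9, 4, 3]
j=2: vals[2] = 6-5 = 1 → [7, 6, 1, 1, 4, 9, 4, 3]
j=3: vals[3] = 1-1 = 0 → [7, 6, 1, 0, 4, 9, 4, 3]
j=4: vals[4] = 0-4 = -4 → [7, 6, 1, 0, -4, 9, 4, 3]
j=5: vals[5] = (-4)-9 = -13 → [7, 6, 1, 0, -4, -13, 4, 3]
j=6: vals[6] = (-13)-4 = -17 → [7, 6, 1, 0, -4, -13, -17, 3]
j=7: vals[7] = (-17)-3 = -20 → [7, 6, 1, 0, -4, -13, -17, -20]

[7, 6, 1, 0, -4, -13, -17, -20]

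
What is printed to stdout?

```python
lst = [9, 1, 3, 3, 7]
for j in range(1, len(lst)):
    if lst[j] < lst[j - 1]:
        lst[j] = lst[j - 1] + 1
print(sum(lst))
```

55

j=1: 1<9, lst[1] = 9+1 = 10 → [9, 10, 3, 3, 7]
j=2: 3<10, lst[2] = 10+1 = 11 → [9, 10, 11, 3, 7]
j=3: 3<11, lst[3] = 11+1 = 12 → [9, 10, 11, 12, 7]
j=4: 7<12, lst[4] = 12+1 = 13 → [9, 10, 11, 12, 13]
sum = 55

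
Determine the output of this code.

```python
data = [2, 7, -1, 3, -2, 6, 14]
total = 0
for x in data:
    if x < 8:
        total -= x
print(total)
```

-15

x=2: <8, total = 0-2 = -2
x=7: <8, total = (-2)-7 = -9
x=-1: <8, total = (-9)-(-1) = -8
x=3: <8, total = (-8)-3 = -11
x=-2: <8, total = (-11)-(-2) = -9
x=6: <8, total = (-9)-6 = -15
x=14: not <8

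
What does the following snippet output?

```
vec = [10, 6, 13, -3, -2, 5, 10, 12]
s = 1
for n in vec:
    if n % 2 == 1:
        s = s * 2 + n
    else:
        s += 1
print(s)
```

79

n=10: not odd, s = 1+1 = 2
n=6: not odd, s = 2+1 = 3
n=13: odd, s = 3*2+13 = 19
n=-3: odd, s = 19*2+(-3) = 35
n=-2: not odd, s = 35+1 = 36
n=5: odd, s = 36*2+5 = 77
n=10: not odd, s = 77+1 = 78
n=12: not odd, s = 78+1 = 79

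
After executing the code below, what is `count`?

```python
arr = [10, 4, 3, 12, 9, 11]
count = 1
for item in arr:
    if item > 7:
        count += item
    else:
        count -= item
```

36

item=10: >7, count = 1+10 = 11
item=4: not >7, count = 11-4 = 7
item=3: not >7, count = 7-3 = 4
item=12: >7, count = 4+12 = 16
item=9: >7, count = 16+9 = 25
item=11: >7, count = 25+11 = 36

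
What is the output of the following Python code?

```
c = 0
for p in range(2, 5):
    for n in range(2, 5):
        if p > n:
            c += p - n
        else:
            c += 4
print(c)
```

p=2,n=2: not 2>2, c = 0+4 = 4
p=2,n=3: not 2>3, c = 4+4 = 8
p=2,n=4: not 2>4, c = 8+4 = 12
p=3,n=2: 3>2, c = 12+1 = 13
p=3,n=3: not 3>3, c = 13+4 = 17
p=3,n=4: not 3>4, c = 17+4 = 21
p=4,n=2: 4>2, c = 21+2 = 23
p=4,n=3: 4>3, c = 23+1 = 24
p=4,n=4: not 4>4, c = 24+4 = 28

28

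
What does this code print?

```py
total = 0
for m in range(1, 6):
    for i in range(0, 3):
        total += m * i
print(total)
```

m=1,i=0: total = 0+0 = 0
m=1,i=1: total = 0+1 = 1
m=1,i=2: total = 1+2 = 3
m=2,i=0: total = 3+0 = 3
m=2,i=1: total = 3+2 = 5
m=2,i=2: total = 5+4 = 9
m=3,i=0: total = 9+0 = 9
m=3,i=1: total = 9+3 = 12
m=3,i=2: total = 12+6 = 18
m=4,i=0: total = 18+0 = 18
m=4,i=1: total = 18+4 = 22
m=4,i=2: total = 22+8 = 30
m=5,i=0: total = 30+0 = 30
m=5,i=1: total = 30+5 = 35
m=5,i=2: total = 35+10 = 45

45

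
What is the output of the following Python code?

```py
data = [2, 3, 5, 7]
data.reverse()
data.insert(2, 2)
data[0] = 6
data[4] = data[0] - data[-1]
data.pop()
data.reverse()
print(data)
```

reverse → [7, 5, 3, 2]
insert 2 at 2 → [7, 5, 2, 3, 2]
data[0] = 6 → [6, 5, 2, 3, 2]
data[4] = data[0]-data[-1] = 6-2 = 4 → [6, 5, 2, 3, 4]
pop() removes 4 → [6, 5, 2, 3]
reverse → [3, 2, 5, 6]

[3, 2, 5, 6]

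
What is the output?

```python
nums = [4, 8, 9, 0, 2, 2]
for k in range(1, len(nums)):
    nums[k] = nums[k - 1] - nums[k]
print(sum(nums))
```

k=1: nums[1] = 4-8 = -4 → [4, -4, 9, 0, 2, 2]
k=2: nums[2] = (-4)-9 = -13 → [4, -4, -13, 0, 2, 2]
k=3: nums[3] = (-13)-0 = -13 → [4, -4, -13, -13, 2, 2]
k=4: nums[4] = (-13)-2 = -15 → [4, -4, -13, -13, -15, 2]
k=5: nums[5] = (-15)-2 = -17 → [4, -4, -13, -13, -15, -17]
sum = -58

-58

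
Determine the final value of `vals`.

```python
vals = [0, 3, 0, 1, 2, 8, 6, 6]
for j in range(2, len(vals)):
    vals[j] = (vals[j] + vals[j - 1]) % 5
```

j=2: vals[2] = (0+3)%5 = 3 → [0, 3, 3, 1, 2, 8, 6, 6]
j=3: vals[3] = (1+3)%5 = 4 → [0, 3, 3, 4, 2, 8, 6, 6]
j=4: vals[4] = (2+4)%5 = 1 → [0, 3, 3, 4, 1, 8, 6, 6]
j=5: vals[5] = (8+1)%5 = 4 → [0, 3, 3, 4, 1, 4, 6, 6]
j=6: vals[6] = (6+4)%5 = 0 → [0, 3, 3, 4, 1, 4, 0, 6]
j=7: vals[7] = (6+0)%5 = 1 → [0, 3, 3, 4, 1, 4, 0, 1]

[0, 3, 3, 4, 1, 4, 0, 1]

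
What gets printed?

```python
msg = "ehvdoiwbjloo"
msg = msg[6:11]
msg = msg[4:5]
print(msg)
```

o

slice [6:11] → 'wbjlo'
slice [4:5] → 'o'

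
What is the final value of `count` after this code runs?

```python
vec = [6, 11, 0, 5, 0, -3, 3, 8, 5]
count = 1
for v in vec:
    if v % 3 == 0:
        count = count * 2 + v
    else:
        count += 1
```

151

v=6: %3==0, count = 1*2+6 = 8
v=11: not %3==0, count = 8+1 = 9
v=0: %3==0, count = 9*2+0 = 18
v=5: not %3==0, count = 18+1 = 19
v=0: %3==0, count = 19*2+0 = 38
v=-3: %3==0, count = 38*2+(-3) = 73
v=3: %3==0, count = 73*2+3 = 149
v=8: not %3==0, count = 149+1 = 150
v=5: not %3==0, count = 150+1 = 151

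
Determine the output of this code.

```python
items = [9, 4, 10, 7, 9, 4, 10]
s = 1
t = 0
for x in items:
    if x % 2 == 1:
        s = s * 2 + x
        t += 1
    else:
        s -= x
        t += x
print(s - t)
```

x=9: odd, s = 1*2+9 = 11; t=1
x=4: not odd, s = 11-4 = 7; t=5
x=10: not odd, s = 7-10 = -3; t=15
x=7: odd, s = (-3)*2+7 = 1; t=16
x=9: odd, s = 1*2+9 = 11; t=17
x=4: not odd, s = 11-4 = 7; t=21
x=10: not odd, s = 7-10 = -3; t=31
s-t = (-3)-31 = -34

-34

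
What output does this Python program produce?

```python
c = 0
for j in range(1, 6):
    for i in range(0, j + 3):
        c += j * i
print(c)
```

295

j=1,i=0: c = 0+0 = 0
j=1,i=1: c = 0+1 = 1
j=1,i=2: c = 1+2 = 3
j=1,i=3: c = 3+3 = 6
j=2,i=0: c = 6+0 = 6
j=2,i=1: c = 6+2 = 8
j=2,i=2: c = 8+4 = 12
j=2,i=3: c = 12+6 = 18
j=2,i=4: c = 18+8 = 26
j=3,i=0: c = 26+0 = 26
j=3,i=1: c = 26+3 = 29
j=3,i=2: c = 29+6 = 35
j=3,i=3: c = 35+9 = 44
j=3,i=4: c = 44+12 = 56
j=3,i=5: c = 56+15 = 71
j=4,i=0: c = 71+0 = 71
j=4,i=1: c = 71+4 = 75
j=4,i=2: c = 75+8 = 83
j=4,i=3: c = 83+12 = 95
j=4,i=4: c = 95+16 = 111
j=4,i=5: c = 111+20 = 131
j=4,i=6: c = 131+24 = 155
j=5,i=0: c = 155+0 = 155
j=5,i=1: c = 155+5 = 160
j=5,i=2: c = 160+10 = 170
j=5,i=3: c = 170+15 = 185
j=5,i=4: c = 185+20 = 205
j=5,i=5: c = 205+25 = 230
j=5,i=6: c = 230+30 = 260
j=5,i=7: c = 260+35 = 295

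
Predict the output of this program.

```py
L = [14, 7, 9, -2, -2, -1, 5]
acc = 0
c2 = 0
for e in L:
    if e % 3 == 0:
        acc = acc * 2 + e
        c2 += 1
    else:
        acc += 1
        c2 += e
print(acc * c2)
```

374

e=14: not %3==0, acc = 0+1 = 1; c2=14
e=7: not %3==0, acc = 1+1 = 2; c2=21
e=9: %3==0, acc = 2*2+9 = 13; c2=22
e=-2: not %3==0, acc = 13+1 = 14; c2=20
e=-2: not %3==0, acc = 14+1 = 15; c2=18
e=-1: not %3==0, acc = 15+1 = 16; c2=17
e=5: not %3==0, acc = 16+1 = 17; c2=22
acc*c2 = 17*22 = 374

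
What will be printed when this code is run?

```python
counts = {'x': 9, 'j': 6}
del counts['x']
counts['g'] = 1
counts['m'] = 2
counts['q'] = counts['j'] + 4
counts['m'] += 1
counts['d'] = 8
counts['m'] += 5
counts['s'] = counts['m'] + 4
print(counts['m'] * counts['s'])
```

96

del 'x' → {'j': 6}
counts['g'] = 1 → {'j': 6, 'g': 1}
counts['m'] = 2 → {'j': 6, 'g': 1, 'm': 2}
counts['q'] = counts['j']+4 = 10 → {'j': 6, 'g': 1, 'm': 2, 'q': 10}
counts['m'] = 2+1 = 3 → {'j': 6, 'g': 1, 'm': 3, 'q': 10}
counts['d'] = 8 → {'j': 6, 'g': 1, 'm': 3, 'q': 10, 'd': 8}
counts['m'] = 3+5 = 8 → {'j': 6, 'g': 1, 'm': 8, 'q': 10, 'd': 8}
counts['s'] = counts['m']+4 = 12 → {'j': 6, 'g': 1, 'm': 8, 'q': 10, 'd': 8, 's': 12}
counts['m']*counts['s'] = 8*12 = 96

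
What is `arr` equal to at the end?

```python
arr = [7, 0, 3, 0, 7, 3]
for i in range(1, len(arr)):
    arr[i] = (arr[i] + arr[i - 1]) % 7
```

i=1: arr[1] = (0+7)%7 = 0 → [7, 0, 3, 0, 7, 3]
i=2: arr[2] = (3+0)%7 = 3 → [7, 0, 3, 0, 7, 3]
i=3: arr[3] = (0+3)%7 = 3 → [7, 0, 3, 3, 7, 3]
i=4: arr[4] = (7+3)%7 = 3 → [7, 0, 3, 3, 3, 3]
i=5: arr[5] = (3+3)%7 = 6 → [7, 0, 3, 3, 3, 6]

[7, 0, 3, 3, 3, 6]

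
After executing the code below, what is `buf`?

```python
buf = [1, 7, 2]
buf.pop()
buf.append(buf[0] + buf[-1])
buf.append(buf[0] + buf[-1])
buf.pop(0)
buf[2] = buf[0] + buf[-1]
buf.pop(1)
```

[7, 16]

pop() removes 2 → [1, 7]
append buf[0]+buf[-1] = 1+7 = 8 → [1, 7, 8]
append buf[0]+buf[-1] = 1+8 = 9 → [1, 7, 8, 9]
pop(0) removes 1 → [7, 8, 9]
buf[2] = buf[0]+buf[-1] = 7+9 = 16 → [7, 8, 16]
pop(1) removes 8 → [7, 16]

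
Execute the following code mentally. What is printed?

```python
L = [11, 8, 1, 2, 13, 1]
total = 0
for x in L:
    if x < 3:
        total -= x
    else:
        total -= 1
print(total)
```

-7

x=11: not <3, total = 0-1 = -1
x=8: not <3, total = (-1)-1 = -2
x=1: <3, total = (-2)-1 = -3
x=2: <3, total = (-3)-2 = -5
x=13: not <3, total = (-5)-1 = -6
x=1: <3, total = (-6)-1 = -7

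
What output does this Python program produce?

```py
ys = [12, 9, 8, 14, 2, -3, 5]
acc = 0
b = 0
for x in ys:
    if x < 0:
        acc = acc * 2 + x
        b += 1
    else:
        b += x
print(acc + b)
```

x=12: not <0; b=12
x=9: not <0; b=21
x=8: not <0; b=29
x=14: not <0; b=43
x=2: not <0; b=45
x=-3: <0, acc = 0*2+(-3) = -3; b=46
x=5: not <0; b=51
acc+b = (-3)+51 = 48

48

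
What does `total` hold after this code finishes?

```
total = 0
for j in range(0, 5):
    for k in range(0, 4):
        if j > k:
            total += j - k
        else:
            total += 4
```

60

j=0,k=0: not 0>0, total = 0+4 = 4
j=0,k=1: not 0>1, total = 4+4 = 8
j=0,k=2: not 0>2, total = 8+4 = 12
j=0,k=3: not 0>3, total = 12+4 = 16
j=1,k=0: 1>0, total = 16+1 = 17
j=1,k=1: not 1>1, total = 17+4 = 21
j=1,k=2: not 1>2, total = 21+4 = 25
j=1,k=3: not 1>3, total = 25+4 = 29
j=2,k=0: 2>0, total = 29+2 = 31
j=2,k=1: 2>1, total = 31+1 = 32
j=2,k=2: not 2>2, total = 32+4 = 36
j=2,k=3: not 2>3, total = 36+4 = 40
j=3,k=0: 3>0, total = 40+3 = 43
j=3,k=1: 3>1, total = 43+2 = 45
j=3,k=2: 3>2, total = 45+1 = 46
j=3,k=3: not 3>3, total = 46+4 = 50
j=4,k=0: 4>0, total = 50+4 = 54
j=4,k=1: 4>1, total = 54+3 = 57
j=4,k=2: 4>2, total = 57+2 = 59
j=4,k=3: 4>3, total = 59+1 = 60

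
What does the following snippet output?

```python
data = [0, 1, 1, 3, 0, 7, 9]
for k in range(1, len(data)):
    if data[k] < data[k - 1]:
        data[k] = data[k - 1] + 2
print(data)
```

k=1: 1>=0, unchanged → [0, 1, 1, 3, 0, 7, 9]
k=2: 1>=1, unchanged → [0, 1, 1, 3, 0, 7, 9]
k=3: 3>=1, unchanged → [0, 1, 1, 3, 0, 7, 9]
k=4: 0<3, data[4] = 3+2 = 5 → [0, 1, 1, 3, 5, 7, 9]
k=5: 7>=5, unchanged → [0, 1, 1, 3, 5, 7, 9]
k=6: 9>=7, unchanged → [0, 1, 1, 3, 5, 7, 9]

[0, 1, 1, 3, 5, 7, 9]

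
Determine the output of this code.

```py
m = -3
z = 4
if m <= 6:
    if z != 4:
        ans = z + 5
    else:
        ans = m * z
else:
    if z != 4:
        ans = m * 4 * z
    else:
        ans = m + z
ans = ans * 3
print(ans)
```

m=-3, z=4
m <= 6 is True; z != 4 is False
→ ans = m * z = -12
ans = (-12)*3 = -36

-36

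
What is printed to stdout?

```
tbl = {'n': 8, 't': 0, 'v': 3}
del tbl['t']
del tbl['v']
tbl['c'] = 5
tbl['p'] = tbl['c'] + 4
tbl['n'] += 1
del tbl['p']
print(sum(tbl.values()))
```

del 't' → {'n': 8, 'v': 3}
del 'v' → {'n': 8}
tbl['c'] = 5 → {'n': 8, 'c': 5}
tbl['p'] = tbl['c']+4 = 9 → {'n': 8, 'c': 5, 'p': 9}
tbl['n'] = 8+1 = 9 → {'n': 9, 'c': 5, 'p': 9}
del 'p' → {'n': 9, 'c': 5}
sum of values = 14

14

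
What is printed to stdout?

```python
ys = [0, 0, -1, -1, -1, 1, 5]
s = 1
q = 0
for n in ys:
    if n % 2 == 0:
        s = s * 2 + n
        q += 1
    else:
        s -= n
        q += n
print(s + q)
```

6

n=0: even, s = 1*2+0 = 2; q=1
n=0: even, s = 2*2+0 = 4; q=2
n=-1: not even, s = 4-(-1) = 5; q=1
n=-1: not even, s = 5-(-1) = 6; q=0
n=-1: not even, s = 6-(-1) = 7; q=-1
n=1: not even, s = 7-1 = 6; q=0
n=5: not even, s = 6-5 = 1; q=5
s+q = 1+5 = 6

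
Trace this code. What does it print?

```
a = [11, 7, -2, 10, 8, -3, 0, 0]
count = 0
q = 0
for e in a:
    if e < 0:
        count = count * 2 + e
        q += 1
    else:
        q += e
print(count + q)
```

31

e=11: not <0; q=11
e=7: not <0; q=18
e=-2: <0, count = 0*2+(-2) = -2; q=19
e=10: not <0; q=29
e=8: not <0; q=37
e=-3: <0, count = (-2)*2+(-3) = -7; q=38
e=0: not <0; q=38
e=0: not <0; q=38
count+q = (-7)+38 = 31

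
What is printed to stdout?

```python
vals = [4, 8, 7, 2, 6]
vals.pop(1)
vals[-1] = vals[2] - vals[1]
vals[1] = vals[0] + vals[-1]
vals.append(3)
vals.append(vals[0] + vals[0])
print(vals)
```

[4, -1, 2, -5, 3, 8]

pop(1) removes 8 → [4, 7, 2, 6]
vals[-1] = vals[2]-vals[1] = 2-7 = -5 → [4, 7, 2, -5]
vals[1] = vals[0]+vals[-1] = 4+(-5) = -1 → [4, -1, 2, -5]
append 3 → [4, -1, 2, -5, 3]
append vals[0]+vals[0] = 4+4 = 8 → [4, -1, 2, -5, 3, 8]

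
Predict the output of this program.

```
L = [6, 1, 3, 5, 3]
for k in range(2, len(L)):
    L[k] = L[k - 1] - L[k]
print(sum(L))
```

-12

k=2: L[2] = 1-3 = -2 → [6, 1, -2, 5, 3]
k=3: L[3] = (-2)-5 = -7 → [6, 1, -2, -7, 3]
k=4: L[4] = (-7)-3 = -10 → [6, 1, -2, -7, -10]
sum = -12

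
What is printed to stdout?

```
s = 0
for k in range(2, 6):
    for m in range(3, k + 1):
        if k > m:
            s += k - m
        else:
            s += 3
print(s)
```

13

k=3,m=3: not 3>3, s = 0+3 = 3
k=4,m=3: 4>3, s = 3+1 = 4
k=4,m=4: not 4>4, s = 4+3 = 7
k=5,m=3: 5>3, s = 7+2 = 9
k=5,m=4: 5>4, s = 9+1 = 10
k=5,m=5: not 5>5, s = 10+3 = 13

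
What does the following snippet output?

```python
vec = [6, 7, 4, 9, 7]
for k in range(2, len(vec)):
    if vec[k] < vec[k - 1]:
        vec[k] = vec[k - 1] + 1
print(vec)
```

[6, 7, 8, 9, 10]

k=2: 4<7, vec[2] = 7+1 = 8 → [6, 7, 8, 9, 7]
k=3: 9>=8, unchanged → [6, 7, 8, 9, 7]
k=4: 7<9, vec[4] = 9+1 = 10 → [6, 7, 8, 9, 10]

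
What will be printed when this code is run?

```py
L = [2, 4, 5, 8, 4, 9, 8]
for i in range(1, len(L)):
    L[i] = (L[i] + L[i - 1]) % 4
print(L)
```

[2, 2, 3, 3, 3, 0, 0]

i=1: L[1] = (4+2)%4 = 2 → [2, 2, 5, 8, 4, 9, 8]
i=2: L[2] = (5+2)%4 = 3 → [2, 2, 3, 8, 4, 9, 8]
i=3: L[3] = (8+3)%4 = 3 → [2, 2, 3, 3, 4, 9, 8]
i=4: L[4] = (4+3)%4 = 3 → [2, 2, 3, 3, 3, 9, 8]
i=5: L[5] = (9+3)%4 = 0 → [2, 2, 3, 3, 3, 0, 8]
i=6: L[6] = (8+0)%4 = 0 → [2, 2, 3, 3, 3, 0, 0]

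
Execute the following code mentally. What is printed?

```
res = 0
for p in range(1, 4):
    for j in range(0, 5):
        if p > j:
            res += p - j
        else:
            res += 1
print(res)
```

19

p=1,j=0: 1>0, res = 0+1 = 1
p=1,j=1: not 1>1, res = 1+1 = 2
p=1,j=2: not 1>2, res = 2+1 = 3
p=1,j=3: not 1>3, res = 3+1 = 4
p=1,j=4: not 1>4, res = 4+1 = 5
p=2,j=0: 2>0, res = 5+2 = 7
p=2,j=1: 2>1, res = 7+1 = 8
p=2,j=2: not 2>2, res = 8+1 = 9
p=2,j=3: not 2>3, res = 9+1 = 10
p=2,j=4: not 2>4, res = 10+1 = 11
p=3,j=0: 3>0, res = 11+3 = 14
p=3,j=1: 3>1, res = 14+2 = 16
p=3,j=2: 3>2, res = 16+1 = 17
p=3,j=3: not 3>3, res = 17+1 = 18
p=3,j=4: not 3>4, res = 18+1 = 19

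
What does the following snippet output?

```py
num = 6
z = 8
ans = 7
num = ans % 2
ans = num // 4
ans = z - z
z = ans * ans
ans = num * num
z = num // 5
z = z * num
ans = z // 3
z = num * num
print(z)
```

1

num = 7%2 = 1
ans = 1//4 = 0
ans = 8-8 = 0
z = 0*0 = 0
ans = 1*1 = 1
z = 1//5 = 0
z = 0*1 = 0
ans = 0//3 = 0
z = 1*1 = 1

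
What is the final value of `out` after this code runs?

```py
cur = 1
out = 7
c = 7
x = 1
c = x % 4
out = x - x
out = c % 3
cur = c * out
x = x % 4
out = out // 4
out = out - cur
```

c = 1%4 = 1
out = 1-1 = 0
out = 1%3 = 1
cur = 1*1 = 1
x = 1%4 = 1
out = 1//4 = 0
out = 0-1 = -1

-1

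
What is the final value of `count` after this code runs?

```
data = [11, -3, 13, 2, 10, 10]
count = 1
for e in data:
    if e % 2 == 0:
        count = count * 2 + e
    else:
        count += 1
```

70

e=11: not even, count = 1+1 = 2
e=-3: not even, count = 2+1 = 3
e=13: not even, count = 3+1 = 4
e=2: even, count = 4*2+2 = 10
e=10: even, count = 10*2+10 = 30
e=10: even, count = 30*2+10 = 70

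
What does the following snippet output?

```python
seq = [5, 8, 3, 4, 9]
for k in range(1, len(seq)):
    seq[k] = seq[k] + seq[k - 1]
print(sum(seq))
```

83

k=1: seq[1] = 8+5 = 13 → [5, 13, 3, 4, 9]
k=2: seq[2] = 3+13 = 16 → [5, 13, 16, 4, 9]
k=3: seq[3] = 4+16 = 20 → [5, 13, 16, 20, 9]
k=4: seq[4] = 9+20 = 29 → [5, 13, 16, 20, 29]
sum = 83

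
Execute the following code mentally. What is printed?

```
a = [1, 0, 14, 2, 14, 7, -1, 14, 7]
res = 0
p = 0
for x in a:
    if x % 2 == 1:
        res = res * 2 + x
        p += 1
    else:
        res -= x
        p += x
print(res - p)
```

x=1: odd, res = 0*2+1 = 1; p=1
x=0: not odd, res = 1-0 = 1; p=1
x=14: not odd, res = 1-14 = -13; p=15
x=2: not odd, res = (-13)-2 = -15; p=17
x=14: not odd, res = (-15)-14 = -29; p=31
x=7: odd, res = (-29)*2+7 = -51; p=32
x=-1: odd, res = (-51)*2+(-1) = -103; p=33
x=14: not odd, res = (-103)-14 = -117; p=47
x=7: odd, res = (-117)*2+7 = -227; p=48
res-p = (-227)-48 = -275

-275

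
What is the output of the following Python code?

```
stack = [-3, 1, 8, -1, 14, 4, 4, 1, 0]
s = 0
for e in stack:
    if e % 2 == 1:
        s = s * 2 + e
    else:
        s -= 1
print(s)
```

e=-3: odd, s = 0*2+(-3) = -3
e=1: odd, s = (-3)*2+1 = -5
e=8: not odd, s = (-5)-1 = -6
e=-1: odd, s = (-6)*2+(-1) = -13
e=14: not odd, s = (-13)-1 = -14
e=4: not odd, s = (-14)-1 = -15
e=4: not odd, s = (-15)-1 = -16
e=1: odd, s = (-16)*2+1 = -31
e=0: not odd, s = (-31)-1 = -32

-32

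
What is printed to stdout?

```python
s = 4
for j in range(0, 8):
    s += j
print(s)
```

32

j=0: s = 4+0 = 4
j=1: s = 4+1 = 5
j=2: s = 5+2 = 7
j=3: s = 7+3 = 10
j=4: s = 10+4 = 14
j=5: s = 14+5 = 19
j=6: s = 19+6 = 25
j=7: s = 25+7 = 32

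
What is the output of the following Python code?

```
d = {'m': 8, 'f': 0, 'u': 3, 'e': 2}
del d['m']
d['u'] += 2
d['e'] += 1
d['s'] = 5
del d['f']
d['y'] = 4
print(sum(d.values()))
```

del 'm' → {'f': 0, 'u': 3, 'e': 2}
d['u'] = 3+2 = 5 → {'f': 0, 'u': 5, 'e': 2}
d['e'] = 2+1 = 3 → {'f': 0, 'u': 5, 'e': 3}
d['s'] = 5 → {'f': 0, 'u': 5, 'e': 3, 's': 5}
del 'f' → {'u': 5, 'e': 3, 's': 5}
d['y'] = 4 → {'u': 5, 'e': 3, 's': 5, 'y': 4}
sum of values = 17

17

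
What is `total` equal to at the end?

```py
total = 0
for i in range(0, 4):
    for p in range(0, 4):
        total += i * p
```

36

i=0,p=0: total = 0+0 = 0
i=0,p=1: total = 0+0 = 0
i=0,p=2: total = 0+0 = 0
i=0,p=3: total = 0+0 = 0
i=1,p=0: total = 0+0 = 0
i=1,p=1: total = 0+1 = 1
i=1,p=2: total = 1+2 = 3
i=1,p=3: total = 3+3 = 6
i=2,p=0: total = 6+0 = 6
i=2,p=1: total = 6+2 = 8
i=2,p=2: total = 8+4 = 12
i=2,p=3: total = 12+6 = 18
i=3,p=0: total = 18+0 = 18
i=3,p=1: total = 18+3 = 21
i=3,p=2: total = 21+6 = 27
i=3,p=3: total = 27+9 = 36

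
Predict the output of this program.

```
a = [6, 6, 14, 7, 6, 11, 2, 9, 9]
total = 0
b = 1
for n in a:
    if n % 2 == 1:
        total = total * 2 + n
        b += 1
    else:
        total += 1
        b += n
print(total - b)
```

148

n=6: not odd, total = 0+1 = 1; b=7
n=6: not odd, total = 1+1 = 2; b=13
n=14: not odd, total = 2+1 = 3; b=27
n=7: odd, total = 3*2+7 = 13; b=28
n=6: not odd, total = 13+1 = 14; b=34
n=11: odd, total = 14*2+11 = 39; b=35
n=2: not odd, total = 39+1 = 40; b=37
n=9: odd, total = 40*2+9 = 89; b=38
n=9: odd, total = 89*2+9 = 187; b=39
total-b = 187-39 = 148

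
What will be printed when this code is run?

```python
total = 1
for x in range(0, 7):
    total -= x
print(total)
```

x=0: total = 1-0 = 1
x=1: total = 1-1 = 0
x=2: total = 0-2 = -2
x=3: total = (-2)-3 = -5
x=4: total = (-5)-4 = -9
x=5: total = (-9)-5 = -14
x=6: total = (-14)-6 = -20

-20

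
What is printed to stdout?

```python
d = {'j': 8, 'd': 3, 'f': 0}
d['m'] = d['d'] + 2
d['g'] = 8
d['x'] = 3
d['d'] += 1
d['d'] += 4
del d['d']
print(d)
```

{'j': 8, 'f': 0, 'm': 5, 'g': 8, 'x': 3}

d['m'] = d['d']+2 = 5 → {'j': 8, 'd': 3, 'f': 0, 'm': 5}
d['g'] = 8 → {'j': 8, 'd': 3, 'f': 0, 'm': 5, 'g': 8}
d['x'] = 3 → {'j': 8, 'd': 3, 'f': 0, 'm': 5, 'g': 8, 'x': 3}
d['d'] = 3+1 = 4 → {'j': 8, 'd': 4, 'f': 0, 'm': 5, 'g': 8, 'x': 3}
d['d'] = 4+4 = 8 → {'j': 8, 'd': 8, 'f': 0, 'm': 5, 'g': 8, 'x': 3}
del 'd' → {'j': 8, 'f': 0, 'm': 5, 'g': 8, 'x': 3}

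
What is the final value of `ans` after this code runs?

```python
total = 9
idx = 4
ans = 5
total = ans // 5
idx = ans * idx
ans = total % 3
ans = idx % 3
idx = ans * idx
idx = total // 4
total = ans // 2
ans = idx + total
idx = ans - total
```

1

total = 5//5 = 1
idx = 5*4 = 20
ans = 1%3 = 1
ans = 20%3 = 2
idx = 2*20 = 40
idx = 1//4 = 0
total = 2//2 = 1
ans = 0+1 = 1
idx = 1-1 = 0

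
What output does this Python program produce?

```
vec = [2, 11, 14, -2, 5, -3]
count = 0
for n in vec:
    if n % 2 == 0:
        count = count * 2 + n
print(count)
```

n=2: even, count = 0*2+2 = 2
n=11: not even
n=14: even, count = 2*2+14 = 18
n=-2: even, count = 18*2+(-2) = 34
n=5: not even
n=-3: not even

34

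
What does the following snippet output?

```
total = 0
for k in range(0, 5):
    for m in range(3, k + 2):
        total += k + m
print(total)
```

k=2,m=3: total = 0+5 = 5
k=3,m=3: total = 5+6 = 11
k=3,m=4: total = 11+7 = 18
k=4,m=3: total = 18+7 = 25
k=4,m=4: total = 25+8 = 33
k=4,m=5: total = 33+9 = 42

42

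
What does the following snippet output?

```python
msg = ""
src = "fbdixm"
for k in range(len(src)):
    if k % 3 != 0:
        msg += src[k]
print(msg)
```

bdxm

k=0: skip
k=1: add 'b' → 'b'
k=2: add 'd' → 'bd'
k=3: skip
k=4: add 'x' → 'bdx'
k=5: add 'm' → 'bdxm'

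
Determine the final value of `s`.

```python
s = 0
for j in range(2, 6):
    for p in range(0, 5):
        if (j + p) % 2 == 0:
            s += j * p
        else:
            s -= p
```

j=2,p=0: even sum, s = 0+0 = 0
j=2,p=1: odd sum, s = 0-1 = -1
j=2,p=2: even sum, s = (-1)+4 = 3
j=2,p=3: odd sum, s = 3-3 = 0
j=2,p=4: even sum, s = 0+8 = 8
j=3,p=0: odd sum, s = 8-0 = 8
j=3,p=1: even sum, s = 8+3 = 11
j=3,p=2: odd sum, s = 11-2 = 9
j=3,p=3: even sum, s = 9+9 = 18
j=3,p=4: odd sum, s = 18-4 = 14
j=4,p=0: even sum, s = 14+0 = 14
j=4,p=1: odd sum, s = 14-1 = 13
j=4,p=2: even sum, s = 13+8 = 21
j=4,p=3: odd sum, s = 21-3 = 18
j=4,p=4: even sum, s = 18+16 = 34
j=5,p=0: odd sum, s = 34-0 = 34
j=5,p=1: even sum, s = 34+5 = 39
j=5,p=2: odd sum, s = 39-2 = 37
j=5,p=3: even sum, s = 37+15 = 52
j=5,p=4: odd sum, s = 52-4 = 48

48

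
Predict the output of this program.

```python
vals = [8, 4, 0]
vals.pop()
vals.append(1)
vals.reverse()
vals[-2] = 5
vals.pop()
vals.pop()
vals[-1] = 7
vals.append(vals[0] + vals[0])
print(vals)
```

pop() removes 0 → [8, 4]
append 1 → [8, 4, 1]
reverse → [1, 4, 8]
vals[-2] = 5 → [1, 5, 8]
pop() removes 8 → [1, 5]
pop() removes 5 → [1]
vals[-1] = 7 → [7]
append vals[0]+vals[0] = 7+7 = 14 → [7, 14]

[7, 14]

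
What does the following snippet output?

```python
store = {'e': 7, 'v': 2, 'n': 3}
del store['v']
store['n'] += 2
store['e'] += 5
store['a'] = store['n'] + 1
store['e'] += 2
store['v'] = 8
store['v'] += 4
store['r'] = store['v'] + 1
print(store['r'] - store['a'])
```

del 'v' → {'e': 7, 'n': 3}
store['n'] = 3+2 = 5 → {'e': 7, 'n': 5}
store['e'] = 7+5 = 12 → {'e': 12, 'n': 5}
store['a'] = store['n']+1 = 6 → {'e': 12, 'n': 5, 'a': 6}
store['e'] = 12+2 = 14 → {'e': 14, 'n': 5, 'a': 6}
store['v'] = 8 → {'e': 14, 'n': 5, 'a': 6, 'v': 8}
store['v'] = 8+4 = 12 → {'e': 14, 'n': 5, 'a': 6, 'v': 12}
store['r'] = store['v']+1 = 13 → {'e': 14, 'n': 5, 'a': 6, 'v': 12, 'r': 13}
store['r']-store['a'] = 13-6 = 7

7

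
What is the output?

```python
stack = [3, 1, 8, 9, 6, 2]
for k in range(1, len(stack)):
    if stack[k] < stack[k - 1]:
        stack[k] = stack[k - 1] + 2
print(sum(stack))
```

49

k=1: 1<3, stack[1] = 3+2 = 5 → [3, 5, 8, 9, 6, 2]
k=2: 8>=5, unchanged → [3, 5, 8, 9, 6, 2]
k=3: 9>=8, unchanged → [3, 5, 8, 9, 6, 2]
k=4: 6<9, stack[4] = 9+2 = 11 → [3, 5, 8, 9, 11, 2]
k=5: 2<11, stack[5] = 11+2 = 13 → [3, 5, 8, 9, 11, 13]
sum = 49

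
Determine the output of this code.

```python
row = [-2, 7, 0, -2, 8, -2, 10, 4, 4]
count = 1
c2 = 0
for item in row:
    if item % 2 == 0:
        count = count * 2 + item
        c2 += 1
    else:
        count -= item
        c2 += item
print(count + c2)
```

item=-2: even, count = 1*2+(-2) = 0; c2=1
item=7: not even, count = 0-7 = -7; c2=8
item=0: even, count = (-7)*2+0 = -14; c2=9
item=-2: even, count = (-14)*2+(-2) = -30; c2=10
item=8: even, count = (-30)*2+8 = -52; c2=11
item=-2: even, count = (-52)*2+(-2) = -106; c2=12
item=10: even, count = (-106)*2+10 = -202; c2=13
item=4: even, count = (-202)*2+4 = -400; c2=14
item=4: even, count = (-400)*2+4 = -796; c2=15
count+c2 = (-796)+15 = -781

-781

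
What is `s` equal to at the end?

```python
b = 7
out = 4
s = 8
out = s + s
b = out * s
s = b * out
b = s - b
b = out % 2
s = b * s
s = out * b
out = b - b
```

out = 8+8 = 16
b = 16*8 = 128
s = 128*16 = 2048
b = 2048-128 = 1920
b = 16%2 = 0
s = 0*2048 = 0
s = 16*0 = 0
out = 0-0 = 0

0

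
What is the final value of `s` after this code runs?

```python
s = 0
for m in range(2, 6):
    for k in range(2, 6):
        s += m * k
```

196

m=2,k=2: s = 0+4 = 4
m=2,k=3: s = 4+6 = 10
m=2,k=4: s = 10+8 = 18
m=2,k=5: s = 18+10 = 28
m=3,k=2: s = 28+6 = 34
m=3,k=3: s = 34+9 = 43
m=3,k=4: s = 43+12 = 55
m=3,k=5: s = 55+15 = 70
m=4,k=2: s = 70+8 = 78
m=4,k=3: s = 78+12 = 90
m=4,k=4: s = 90+16 = 106
m=4,k=5: s = 106+20 = 126
m=5,k=2: s = 126+10 = 136
m=5,k=3: s = 136+15 = 151
m=5,k=4: s = 151+20 = 171
m=5,k=5: s = 171+25 = 196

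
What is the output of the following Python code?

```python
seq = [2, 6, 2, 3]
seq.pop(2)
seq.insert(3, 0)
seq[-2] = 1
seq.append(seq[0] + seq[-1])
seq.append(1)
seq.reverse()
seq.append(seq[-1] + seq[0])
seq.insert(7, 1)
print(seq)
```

pop(2) removes 2 → [2, 6, 3]
insert 0 at 3 → [2, 6, 3, 0]
seq[-2] = 1 → [2, 6, 1, 0]
append seq[0]+seq[-1] = 2+0 = 2 → [2, 6, 1, 0, 2]
append 1 → [2, 6, 1, 0, 2, 1]
reverse → [1, 2, 0, 1, 6, 2]
append seq[-1]+seq[0] = 2+1 = 3 → [1, 2, 0, 1, 6, 2, 3]
insert 1 at 7 → [1, 2, 0, 1, 6, 2, 3, 1]

[1, 2, 0, 1, 6, 2, 3, 1]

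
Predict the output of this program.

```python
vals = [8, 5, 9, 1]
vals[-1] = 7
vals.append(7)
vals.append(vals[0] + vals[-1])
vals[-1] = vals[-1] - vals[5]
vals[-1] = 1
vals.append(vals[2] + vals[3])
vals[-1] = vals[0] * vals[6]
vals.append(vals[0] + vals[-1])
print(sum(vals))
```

301

vals[-1] = 7 → [8, 5, 9, 7]
append 7 → [8, 5, 9, 7, 7]
append vals[0]+vals[-1] = 8+7 = 15 → [8, 5, 9, 7, 7, 15]
vals[-1] = vals[-1]-vals[5] = 15-15 = 0 → [8, 5, 9, 7, 7, 0]
vals[-1] = 1 → [8, 5, 9, 7, 7, 1]
append vals[2]+vals[3] = 9+7 = 16 → [8, 5, 9, 7, 7, 1, 16]
vals[-1] = vals[0]*vals[6] = 8*16 = 128 → [8, 5, 9, 7, 7, 1, 128]
append vals[0]+vals[-1] = 8+128 = 136 → [8, 5, 9, 7, 7, 1, 128, 136]
sum = 301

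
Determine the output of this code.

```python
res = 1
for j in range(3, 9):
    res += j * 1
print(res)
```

34

j=3: res = 1+3*1 = 4
j=4: res = 4+4*1 = 8
j=5: res = 8+5*1 = 13
j=6: res = 13+6*1 = 19
j=7: res = 19+7*1 = 26
j=8: res = 26+8*1 = 34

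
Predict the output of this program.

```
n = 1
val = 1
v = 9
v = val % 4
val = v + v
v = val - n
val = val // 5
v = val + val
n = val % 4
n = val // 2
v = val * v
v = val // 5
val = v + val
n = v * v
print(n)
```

v = 1%4 = 1
val = 1+1 = 2
v = 2-1 = 1
val = 2//5 = 0
v = 0+0 = 0
n = 0%4 = 0
n = 0//2 = 0
v = 0*0 = 0
v = 0//5 = 0
val = 0+0 = 0
n = 0*0 = 0

0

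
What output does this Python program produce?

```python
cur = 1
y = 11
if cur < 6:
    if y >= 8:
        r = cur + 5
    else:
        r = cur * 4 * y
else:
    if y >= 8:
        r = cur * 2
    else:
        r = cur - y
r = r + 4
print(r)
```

10

cur=1, y=11
cur < 6 is True; y >= 8 is True
→ r = cur + 5 = 6
r = 6+4 = 10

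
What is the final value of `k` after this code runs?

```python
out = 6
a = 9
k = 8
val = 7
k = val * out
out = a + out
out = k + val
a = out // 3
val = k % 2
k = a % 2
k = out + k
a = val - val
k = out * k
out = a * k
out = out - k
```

k = 7*6 = 42
out = 9+6 = 15
out = 42+7 = 49
a = 49//3 = 16
val = 42%2 = 0
k = 16%2 = 0
k = 49+0 = 49
a = 0-0 = 0
k = 49*49 = 2401
out = 0*2401 = 0
out = 0-2401 = -2401

2401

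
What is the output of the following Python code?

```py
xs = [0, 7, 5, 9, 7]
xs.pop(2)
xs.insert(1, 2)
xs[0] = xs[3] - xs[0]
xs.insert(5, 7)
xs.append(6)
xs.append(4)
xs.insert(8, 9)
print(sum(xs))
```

60

pop(2) removes 5 → [0, 7, 9, 7]
insert 2 at 1 → [0, 2, 7, 9, 7]
xs[0] = xs[3]-xs[0] = 9-0 = 9 → [9, 2, 7, 9, 7]
insert 7 at 5 → [9, 2, 7, 9, 7, 7]
append 6 → [9, 2, 7, 9, 7, 7, 6]
append 4 → [9, 2, 7, 9, 7, 7, 6, 4]
insert 9 at 8 → [9, 2, 7, 9, 7, 7, 6, 4, 9]
sum = 60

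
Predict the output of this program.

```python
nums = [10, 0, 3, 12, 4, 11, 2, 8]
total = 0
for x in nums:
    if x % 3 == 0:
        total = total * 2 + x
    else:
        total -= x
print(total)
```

-87

x=10: not %3==0, total = 0-10 = -10
x=0: %3==0, total = (-10)*2+0 = -20
x=3: %3==0, total = (-20)*2+3 = -37
x=12: %3==0, total = (-37)*2+12 = -62
x=4: not %3==0, total = (-62)-4 = -66
x=11: not %3==0, total = (-66)-11 = -77
x=2: not %3==0, total = (-77)-2 = -79
x=8: not %3==0, total = (-79)-8 = -87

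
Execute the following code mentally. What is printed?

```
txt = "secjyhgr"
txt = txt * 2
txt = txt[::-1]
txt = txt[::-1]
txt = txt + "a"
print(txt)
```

secjyhgrsecjyhgra

repeat ×2 → 'secjyhgrsecjyhgr'
reverse → 'rghyjcesrghyjces'
reverse → 'secjyhgrsecjyhgr'
+ 'a' → 'secjyhgrsecjyhgra'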